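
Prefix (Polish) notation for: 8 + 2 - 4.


left-to-right (same/higher precedence on left): tree is (- (+ 8 2) 4)
Prefix: - + 8 2 4


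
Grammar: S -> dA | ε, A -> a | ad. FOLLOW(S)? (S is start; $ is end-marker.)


$ ∈ FOLLOW(S). For each A -> αBβ: add FIRST(β)\{ε} to FOLLOW(B); if β nullable, add FOLLOW(A).
FOLLOW(S) = {$}


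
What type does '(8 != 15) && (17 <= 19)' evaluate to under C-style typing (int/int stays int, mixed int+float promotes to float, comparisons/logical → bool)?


Operand types: bool && bool
Rule: logical operators take bool operands and yield bool
Result type: bool


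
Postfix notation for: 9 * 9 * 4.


Left to right (same or higher precedence on left)
Postfix: 9 9 * 4 *


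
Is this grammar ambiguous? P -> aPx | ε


balanced a^n…x^n: each string has a unique parse
Unambiguous


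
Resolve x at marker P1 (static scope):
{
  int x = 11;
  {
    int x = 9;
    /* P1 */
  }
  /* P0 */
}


x declared in the same block as P1
x = 9


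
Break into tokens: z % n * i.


Scan left to right, longest-match per lexeme
Tokens: ID(z), OP(%), ID(n), OP(*), ID(i)


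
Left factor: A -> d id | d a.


Common prefix: 'd'
Factored: A -> d A', A' -> id | a


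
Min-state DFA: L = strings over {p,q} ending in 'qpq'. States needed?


Track the longest suffix of input matching a prefix of 'qpq': 4 classes (prefixes of length 0..3)
Minimal DFA: 4 states


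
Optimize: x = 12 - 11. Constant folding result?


12 - 11 = 1 at compile time
Optimized: x = 1


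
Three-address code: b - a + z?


Break into single-operator statements:
t1 = b - a
t2 = t1 + z


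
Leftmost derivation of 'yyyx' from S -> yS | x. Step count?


Derivation: S => yS => yyS => yyyS => yyyx
Steps: 4


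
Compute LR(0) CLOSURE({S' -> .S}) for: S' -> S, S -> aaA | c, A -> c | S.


Start: S' -> .S
For each item with dot before a nonterminal B, add B -> .γ for every B-production
Closure: [S' -> .S, S -> .aaA, S -> .c]


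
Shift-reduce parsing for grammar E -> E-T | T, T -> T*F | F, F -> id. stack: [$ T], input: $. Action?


lookahead ∉ {*} so T won't extend; reduce E -> T
Action: reduce (E -> T)


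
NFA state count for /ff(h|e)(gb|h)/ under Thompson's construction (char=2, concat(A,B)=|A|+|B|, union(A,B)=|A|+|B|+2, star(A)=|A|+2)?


Syntax tree has 7 char leaf(s), 2 union(s), 0 star(s)
chars contribute 7×2 = 14; each union adds +2; each star adds +2
Total: 14 + 4 + 0 = 18 states


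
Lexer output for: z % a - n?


Scan left to right, longest-match per lexeme
Tokens: ID(z), OP(%), ID(a), OP(-), ID(n)


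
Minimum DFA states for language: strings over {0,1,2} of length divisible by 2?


Track length mod 2: states 0..1, accept at 0
Minimal DFA: 2 states


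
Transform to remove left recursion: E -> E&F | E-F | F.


Left-recursive alternatives: E&F, E-F; non-recursive: F
Introduce E': E -> FE', E' -> &FE' | -FE' | ε


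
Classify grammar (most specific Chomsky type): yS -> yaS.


LHS has context (more than one symbol) and |LHS| ≤ |RHS|
Classification: Type 1 (Context-Sensitive)


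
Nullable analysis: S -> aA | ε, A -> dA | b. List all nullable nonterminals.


A nonterminal is nullable iff some alternative derives ε (directly, or every symbol in it is nullable)
Nullable: {S}


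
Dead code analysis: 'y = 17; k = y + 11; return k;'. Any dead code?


y is read by k's definition; k is returned
No dead code


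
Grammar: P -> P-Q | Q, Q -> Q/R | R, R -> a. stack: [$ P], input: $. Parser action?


start symbol P on stack, input exhausted
Action: accept


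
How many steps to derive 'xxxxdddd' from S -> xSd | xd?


Derivation: S => xSd => xxSdd => xxxSddd => xxxxdddd
Steps: 4


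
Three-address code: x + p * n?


Break into single-operator statements:
t1 = p * n
t2 = x + t1


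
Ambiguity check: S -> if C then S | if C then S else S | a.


dangling else: 'if C then if C then a else a' parses two ways
Ambiguous


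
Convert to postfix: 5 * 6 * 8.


Left to right (same or higher precedence on left)
Postfix: 5 6 * 8 *


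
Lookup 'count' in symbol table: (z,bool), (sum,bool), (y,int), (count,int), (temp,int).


Lookup 'count' → type int


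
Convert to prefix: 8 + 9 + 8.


left-to-right (same/higher precedence on left): tree is (+ (+ 8 9) 8)
Prefix: + + 8 9 8


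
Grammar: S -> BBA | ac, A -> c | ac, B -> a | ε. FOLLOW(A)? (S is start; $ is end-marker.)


$ ∈ FOLLOW(S). For each A -> αBβ: add FIRST(β)\{ε} to FOLLOW(B); if β nullable, add FOLLOW(A).
FOLLOW(A) = {$}


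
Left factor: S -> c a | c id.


Common prefix: 'c'
Factored: S -> c S', S' -> a | id


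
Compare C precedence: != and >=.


'>=' is relational (level 7); '!=' is equality (level 6)
Higher level binds tighter
'>=' has higher precedence than '!='


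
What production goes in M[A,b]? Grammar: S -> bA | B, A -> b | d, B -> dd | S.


For [A, b]: 'b' ∈ FIRST(b)
Entry: A -> b


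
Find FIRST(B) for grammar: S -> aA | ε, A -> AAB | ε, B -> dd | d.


Per alternative of B: FIRST(dd) = {d}; FIRST(d) = {d}
FIRST(B) = {d}


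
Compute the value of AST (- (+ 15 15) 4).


Evaluate inner: (+ 15 15) = 30
Evaluate root: (- 30 4) = 26
Result: 26


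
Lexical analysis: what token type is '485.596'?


Pattern: digits with a decimal point
Type: FLOAT_LITERAL


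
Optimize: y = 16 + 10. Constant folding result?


16 + 10 = 26 at compile time
Optimized: y = 26


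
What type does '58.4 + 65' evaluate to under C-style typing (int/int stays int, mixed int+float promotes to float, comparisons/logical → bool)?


Operand types: float + int
Rule: mixed int/float promotes to float; int/int stays int
Result type: float


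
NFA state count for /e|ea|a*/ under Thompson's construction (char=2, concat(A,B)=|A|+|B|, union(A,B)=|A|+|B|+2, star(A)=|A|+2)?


Syntax tree has 4 char leaf(s), 2 union(s), 1 star(s)
chars contribute 4×2 = 8; each union adds +2; each star adds +2
Total: 8 + 4 + 2 = 14 states


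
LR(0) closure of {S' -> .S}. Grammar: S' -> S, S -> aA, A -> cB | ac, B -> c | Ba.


Start: S' -> .S
For each item with dot before a nonterminal B, add B -> .γ for every B-production
Closure: [S' -> .S, S -> .aA]


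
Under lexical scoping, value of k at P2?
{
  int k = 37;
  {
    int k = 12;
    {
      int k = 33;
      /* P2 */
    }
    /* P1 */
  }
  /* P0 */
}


k declared in the same block as P2
k = 33


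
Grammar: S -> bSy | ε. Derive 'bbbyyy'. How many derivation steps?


Derivation: S => bSy => bbSyy => bbbSyyy => bbbyyy
Steps: 4


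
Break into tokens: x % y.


Scan left to right, longest-match per lexeme
Tokens: ID(x), OP(%), ID(y)


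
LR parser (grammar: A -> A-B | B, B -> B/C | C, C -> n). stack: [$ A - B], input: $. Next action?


handle 'A-B' on top; lookahead ∈ FOLLOW(A) = {-, $}
Action: reduce (A -> A-B)


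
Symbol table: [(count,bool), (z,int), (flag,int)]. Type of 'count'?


Lookup 'count' → type bool


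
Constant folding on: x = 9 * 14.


9 * 14 = 126 at compile time
Optimized: x = 126


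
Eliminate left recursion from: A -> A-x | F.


Left-recursive alternatives: A-x; non-recursive: F
Introduce A': A -> FA', A' -> -xA' | ε


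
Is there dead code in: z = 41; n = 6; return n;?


z is assigned but never read
Dead: 'z = 41'


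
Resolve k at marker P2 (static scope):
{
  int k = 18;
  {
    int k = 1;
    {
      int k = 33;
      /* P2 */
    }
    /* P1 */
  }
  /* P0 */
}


k declared in the same block as P2
k = 33


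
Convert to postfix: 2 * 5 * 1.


Left to right (same or higher precedence on left)
Postfix: 2 5 * 1 *


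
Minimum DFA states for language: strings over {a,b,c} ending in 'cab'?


Track the longest suffix of input matching a prefix of 'cab': 4 classes (prefixes of length 0..3)
Minimal DFA: 4 states


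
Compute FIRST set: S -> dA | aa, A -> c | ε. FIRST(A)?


Per alternative of A: FIRST(c) = {c}; FIRST(ε) = {ε}
FIRST(A) = {c, ε}


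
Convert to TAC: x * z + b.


Break into single-operator statements:
t1 = x * z
t2 = t1 + b


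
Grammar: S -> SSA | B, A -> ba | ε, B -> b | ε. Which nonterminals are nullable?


A nonterminal is nullable iff some alternative derives ε (directly, or every symbol in it is nullable)
Nullable: {A, B, S}


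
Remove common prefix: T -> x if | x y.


Common prefix: 'x'
Factored: T -> x T', T' -> if | y


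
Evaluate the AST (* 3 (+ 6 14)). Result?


Evaluate inner: (+ 6 14) = 20
Evaluate root: (* 3 20) = 60
Result: 60


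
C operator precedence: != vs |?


'!=' is equality (level 6); '|' is bitwise OR (level 3)
Higher level binds tighter
'!=' has higher precedence than '|'


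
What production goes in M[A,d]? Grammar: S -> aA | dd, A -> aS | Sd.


For [A, d]: 'd' ∈ FIRST(Sd)
Entry: A -> Sd


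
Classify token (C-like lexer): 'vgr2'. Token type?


Pattern: letter/underscore followed by alphanumerics, not a keyword
Type: IDENTIFIER


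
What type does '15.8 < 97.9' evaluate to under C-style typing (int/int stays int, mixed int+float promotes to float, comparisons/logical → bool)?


Operand types: float < float
Rule: comparison yields bool
Result type: bool


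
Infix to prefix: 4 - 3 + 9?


left-to-right (same/higher precedence on left): tree is (+ (- 4 3) 9)
Prefix: + - 4 3 9


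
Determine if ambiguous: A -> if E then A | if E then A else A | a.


dangling else: 'if E then if E then a else a' parses two ways
Ambiguous


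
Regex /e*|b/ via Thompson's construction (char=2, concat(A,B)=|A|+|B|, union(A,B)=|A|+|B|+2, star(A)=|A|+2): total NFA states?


Syntax tree has 2 char leaf(s), 1 union(s), 1 star(s)
chars contribute 2×2 = 4; each union adds +2; each star adds +2
Total: 4 + 2 + 2 = 8 states


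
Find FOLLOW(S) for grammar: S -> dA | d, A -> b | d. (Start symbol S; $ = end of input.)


$ ∈ FOLLOW(S). For each A -> αBβ: add FIRST(β)\{ε} to FOLLOW(B); if β nullable, add FOLLOW(A).
FOLLOW(S) = {$}


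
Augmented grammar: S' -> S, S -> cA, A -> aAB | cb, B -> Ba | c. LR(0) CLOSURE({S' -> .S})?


Start: S' -> .S
For each item with dot before a nonterminal B, add B -> .γ for every B-production
Closure: [S' -> .S, S -> .cA]


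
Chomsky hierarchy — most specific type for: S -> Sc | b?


Left-linear: every RHS is a terminal or one nonterminal followed by a terminal
Classification: Type 3 (Regular)


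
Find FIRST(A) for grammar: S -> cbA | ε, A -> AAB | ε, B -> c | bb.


Per alternative of A: FIRST(AAB) = {b, c}; FIRST(ε) = {ε}
FIRST(A) = {b, c, ε}


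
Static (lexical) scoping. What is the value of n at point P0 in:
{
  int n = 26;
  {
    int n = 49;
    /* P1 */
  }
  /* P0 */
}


n declared in the same block as P0
n = 26


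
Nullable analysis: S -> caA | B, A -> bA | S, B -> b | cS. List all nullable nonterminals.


A nonterminal is nullable iff some alternative derives ε (directly, or every symbol in it is nullable)
Nullable: {}


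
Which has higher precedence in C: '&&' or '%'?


'%' is multiplicative (level 10); '&&' is logical AND (level 2)
Higher level binds tighter
'%' has higher precedence than '&&'


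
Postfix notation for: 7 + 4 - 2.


Left to right (same or higher precedence on left)
Postfix: 7 4 + 2 -


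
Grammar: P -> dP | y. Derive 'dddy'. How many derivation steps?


Derivation: P => dP => ddP => dddP => dddy
Steps: 4


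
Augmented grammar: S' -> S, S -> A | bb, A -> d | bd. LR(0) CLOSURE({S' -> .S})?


Start: S' -> .S
For each item with dot before a nonterminal B, add B -> .γ for every B-production
Closure: [S' -> .S, S -> .A, S -> .bb, A -> .d, A -> .bd]


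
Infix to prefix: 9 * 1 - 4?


left-to-right (same/higher precedence on left): tree is (- (* 9 1) 4)
Prefix: - * 9 1 4


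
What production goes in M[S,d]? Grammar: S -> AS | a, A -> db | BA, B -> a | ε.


For [S, d]: 'd' ∈ FIRST(AS)
Entry: S -> AS


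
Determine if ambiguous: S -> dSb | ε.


balanced d^n…b^n: each string has a unique parse
Unambiguous


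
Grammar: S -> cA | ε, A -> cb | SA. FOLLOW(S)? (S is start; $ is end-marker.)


$ ∈ FOLLOW(S). For each A -> αBβ: add FIRST(β)\{ε} to FOLLOW(B); if β nullable, add FOLLOW(A).
FOLLOW(S) = {$, c}


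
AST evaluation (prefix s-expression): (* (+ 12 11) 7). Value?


Evaluate inner: (+ 12 11) = 23
Evaluate root: (* 23 7) = 161
Result: 161


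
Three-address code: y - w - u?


Break into single-operator statements:
t1 = y - w
t2 = t1 - u


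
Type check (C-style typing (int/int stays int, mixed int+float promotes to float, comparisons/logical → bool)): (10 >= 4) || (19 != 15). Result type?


Operand types: bool || bool
Rule: logical operators take bool operands and yield bool
Result type: bool


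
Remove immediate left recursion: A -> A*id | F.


Left-recursive alternatives: A*id; non-recursive: F
Introduce A': A -> FA', A' -> *idA' | ε


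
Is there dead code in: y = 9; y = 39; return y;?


first assignment to y is overwritten before any read
Dead: 'y = 9'


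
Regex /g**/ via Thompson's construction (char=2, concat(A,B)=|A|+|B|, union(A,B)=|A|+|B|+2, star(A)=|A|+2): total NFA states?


Syntax tree has 1 char leaf(s), 0 union(s), 2 star(s)
chars contribute 1×2 = 2; each union adds +2; each star adds +2
Total: 2 + 0 + 4 = 6 states


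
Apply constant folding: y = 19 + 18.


19 + 18 = 37 at compile time
Optimized: y = 37


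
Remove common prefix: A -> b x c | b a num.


Common prefix: 'b'
Factored: A -> b A', A' -> x c | a num


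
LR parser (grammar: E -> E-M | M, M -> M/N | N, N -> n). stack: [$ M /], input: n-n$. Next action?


no handle; shift 'n'
Action: shift


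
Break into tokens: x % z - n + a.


Scan left to right, longest-match per lexeme
Tokens: ID(x), OP(%), ID(z), OP(-), ID(n), OP(+), ID(a)


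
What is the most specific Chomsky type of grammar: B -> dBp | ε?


Single nonterminal LHS, but d^n p^n is not regular
Classification: Type 2 (Context-Free)


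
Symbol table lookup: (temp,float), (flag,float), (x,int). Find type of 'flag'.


Lookup 'flag' → type float


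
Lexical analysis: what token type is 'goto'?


Pattern: reserved word
Type: KEYWORD


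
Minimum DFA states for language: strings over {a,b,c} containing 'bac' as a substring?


KMP-style automaton: 3 progress states + 1 absorbing accept = 4
Minimal DFA: 4 states


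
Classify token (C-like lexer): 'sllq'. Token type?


Pattern: letter/underscore followed by alphanumerics, not a keyword
Type: IDENTIFIER


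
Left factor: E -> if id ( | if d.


Common prefix: 'if'
Factored: E -> if E', E' -> id ( | d


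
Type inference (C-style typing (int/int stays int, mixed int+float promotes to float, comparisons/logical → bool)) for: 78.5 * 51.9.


Operand types: float * float
Rule: mixed int/float promotes to float; int/int stays int
Result type: float


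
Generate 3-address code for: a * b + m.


Break into single-operator statements:
t1 = a * b
t2 = t1 + m


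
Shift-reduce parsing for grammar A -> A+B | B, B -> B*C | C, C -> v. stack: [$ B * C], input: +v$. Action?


handle 'B*C' on top
Action: reduce (B -> B*C)


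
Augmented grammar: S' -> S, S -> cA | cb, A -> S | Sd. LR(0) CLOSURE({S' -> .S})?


Start: S' -> .S
For each item with dot before a nonterminal B, add B -> .γ for every B-production
Closure: [S' -> .S, S -> .cA, S -> .cb]


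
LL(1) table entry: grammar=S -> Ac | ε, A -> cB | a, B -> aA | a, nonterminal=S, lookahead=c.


For [S, c]: 'c' ∈ FIRST(Ac)
Entry: S -> Ac


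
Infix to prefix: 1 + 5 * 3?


'*' binds tighter: tree is (+ 1 (* 5 3))
Prefix: + 1 * 5 3


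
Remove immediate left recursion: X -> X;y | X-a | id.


Left-recursive alternatives: X;y, X-a; non-recursive: id
Introduce X': X -> idX', X' -> ;yX' | -aX' | ε


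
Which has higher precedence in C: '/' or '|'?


'/' is multiplicative (level 10); '|' is bitwise OR (level 3)
Higher level binds tighter
'/' has higher precedence than '|'


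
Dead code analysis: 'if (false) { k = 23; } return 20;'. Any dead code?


condition is constant false, so the whole block is unreachable
Dead: 'if (false) { k = 23; }'


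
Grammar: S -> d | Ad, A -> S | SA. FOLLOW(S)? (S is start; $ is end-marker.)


$ ∈ FOLLOW(S). For each A -> αBβ: add FIRST(β)\{ε} to FOLLOW(B); if β nullable, add FOLLOW(A).
FOLLOW(S) = {$, d}


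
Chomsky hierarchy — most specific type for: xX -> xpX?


LHS has context (more than one symbol) and |LHS| ≤ |RHS|
Classification: Type 1 (Context-Sensitive)


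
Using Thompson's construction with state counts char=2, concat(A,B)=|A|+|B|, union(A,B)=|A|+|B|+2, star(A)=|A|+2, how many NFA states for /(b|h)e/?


Syntax tree has 3 char leaf(s), 1 union(s), 0 star(s)
chars contribute 3×2 = 6; each union adds +2; each star adds +2
Total: 6 + 2 + 0 = 8 states


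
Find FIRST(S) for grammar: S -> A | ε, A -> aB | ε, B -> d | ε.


Per alternative of S: FIRST(A) = {a, ε}; FIRST(ε) = {ε}
FIRST(S) = {a, ε}


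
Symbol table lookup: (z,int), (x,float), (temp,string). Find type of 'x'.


Lookup 'x' → type float


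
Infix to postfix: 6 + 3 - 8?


Left to right (same or higher precedence on left)
Postfix: 6 3 + 8 -


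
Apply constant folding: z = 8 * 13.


8 * 13 = 104 at compile time
Optimized: z = 104


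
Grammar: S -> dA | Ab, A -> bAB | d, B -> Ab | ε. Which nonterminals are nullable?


A nonterminal is nullable iff some alternative derives ε (directly, or every symbol in it is nullable)
Nullable: {B}


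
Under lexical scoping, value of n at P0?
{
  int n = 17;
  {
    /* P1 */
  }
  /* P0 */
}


n declared in the same block as P0
n = 17


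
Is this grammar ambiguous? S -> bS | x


right-linear, alternatives start with distinct terminals 'b' vs 'x': unique leftmost derivation
Unambiguous


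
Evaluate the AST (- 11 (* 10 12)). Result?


Evaluate inner: (* 10 12) = 120
Evaluate root: (- 11 120) = -109
Result: -109


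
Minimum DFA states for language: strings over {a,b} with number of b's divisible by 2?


Track (count of b) mod 2: states 0..1, accept at 0
Minimal DFA: 2 states


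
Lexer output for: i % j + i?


Scan left to right, longest-match per lexeme
Tokens: ID(i), OP(%), ID(j), OP(+), ID(i)


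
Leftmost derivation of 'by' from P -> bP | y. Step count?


Derivation: P => bP => by
Steps: 2


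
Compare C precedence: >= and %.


'%' is multiplicative (level 10); '>=' is relational (level 7)
Higher level binds tighter
'%' has higher precedence than '>='


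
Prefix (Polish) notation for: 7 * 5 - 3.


left-to-right (same/higher precedence on left): tree is (- (* 7 5) 3)
Prefix: - * 7 5 3


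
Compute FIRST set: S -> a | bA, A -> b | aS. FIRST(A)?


Per alternative of A: FIRST(b) = {b}; FIRST(aS) = {a}
FIRST(A) = {a, b}


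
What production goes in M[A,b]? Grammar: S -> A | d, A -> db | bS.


For [A, b]: 'b' ∈ FIRST(bS)
Entry: A -> bS


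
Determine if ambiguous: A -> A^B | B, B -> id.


precedence layered via separate nonterminal B: deterministic
Unambiguous


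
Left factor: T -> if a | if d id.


Common prefix: 'if'
Factored: T -> if T', T' -> a | d id


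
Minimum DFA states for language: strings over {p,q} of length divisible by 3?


Track length mod 3: states 0..2, accept at 0
Minimal DFA: 3 states


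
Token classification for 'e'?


Pattern: letter/underscore followed by alphanumerics, not a keyword
Type: IDENTIFIER


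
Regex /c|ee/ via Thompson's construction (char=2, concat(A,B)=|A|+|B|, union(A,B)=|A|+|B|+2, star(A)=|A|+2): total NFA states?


Syntax tree has 3 char leaf(s), 1 union(s), 0 star(s)
chars contribute 3×2 = 6; each union adds +2; each star adds +2
Total: 6 + 2 + 0 = 8 states


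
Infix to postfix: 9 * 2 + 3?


Left to right (same or higher precedence on left)
Postfix: 9 2 * 3 +


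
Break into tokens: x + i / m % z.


Scan left to right, longest-match per lexeme
Tokens: ID(x), OP(+), ID(i), OP(/), ID(m), OP(%), ID(z)


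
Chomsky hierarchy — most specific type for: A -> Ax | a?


Left-linear: every RHS is a terminal or one nonterminal followed by a terminal
Classification: Type 3 (Regular)


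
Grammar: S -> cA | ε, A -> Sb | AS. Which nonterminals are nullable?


A nonterminal is nullable iff some alternative derives ε (directly, or every symbol in it is nullable)
Nullable: {S}


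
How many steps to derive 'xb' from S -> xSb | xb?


Derivation: S => xb
Steps: 1


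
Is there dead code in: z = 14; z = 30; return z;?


first assignment to z is overwritten before any read
Dead: 'z = 14'


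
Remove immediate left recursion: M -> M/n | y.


Left-recursive alternatives: M/n; non-recursive: y
Introduce M': M -> yM', M' -> /nM' | ε


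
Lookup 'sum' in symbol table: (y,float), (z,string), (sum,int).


Lookup 'sum' → type int


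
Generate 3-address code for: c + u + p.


Break into single-operator statements:
t1 = c + u
t2 = t1 + p


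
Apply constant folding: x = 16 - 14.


16 - 14 = 2 at compile time
Optimized: x = 2


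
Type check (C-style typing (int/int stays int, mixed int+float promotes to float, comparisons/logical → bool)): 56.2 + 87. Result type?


Operand types: float + int
Rule: mixed int/float promotes to float; int/int stays int
Result type: float


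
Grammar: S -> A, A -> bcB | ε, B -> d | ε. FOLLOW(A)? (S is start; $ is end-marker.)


$ ∈ FOLLOW(S). For each A -> αBβ: add FIRST(β)\{ε} to FOLLOW(B); if β nullable, add FOLLOW(A).
FOLLOW(A) = {$}


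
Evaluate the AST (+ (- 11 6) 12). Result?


Evaluate inner: (- 11 6) = 5
Evaluate root: (+ 5 12) = 17
Result: 17


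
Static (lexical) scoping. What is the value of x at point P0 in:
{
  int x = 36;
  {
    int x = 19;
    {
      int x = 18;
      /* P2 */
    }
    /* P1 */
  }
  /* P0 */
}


x declared in the same block as P0
x = 36


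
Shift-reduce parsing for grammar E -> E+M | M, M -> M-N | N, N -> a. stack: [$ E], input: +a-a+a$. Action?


shift '+' to continue E -> E+M
Action: shift


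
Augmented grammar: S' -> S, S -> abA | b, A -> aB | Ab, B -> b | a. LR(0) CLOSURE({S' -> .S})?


Start: S' -> .S
For each item with dot before a nonterminal B, add B -> .γ for every B-production
Closure: [S' -> .S, S -> .abA, S -> .b]


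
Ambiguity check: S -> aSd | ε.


balanced a^n…d^n: each string has a unique parse
Unambiguous


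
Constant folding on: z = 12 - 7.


12 - 7 = 5 at compile time
Optimized: z = 5


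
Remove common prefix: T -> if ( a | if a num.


Common prefix: 'if'
Factored: T -> if T', T' -> ( a | a num


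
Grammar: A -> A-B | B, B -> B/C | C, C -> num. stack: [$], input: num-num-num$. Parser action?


no handle on stack; shift 'num'
Action: shift


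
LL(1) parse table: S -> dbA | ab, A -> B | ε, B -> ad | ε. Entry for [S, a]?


For [S, a]: 'a' ∈ FIRST(ab)
Entry: S -> ab


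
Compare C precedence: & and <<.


'<<' is shift (level 8); '&' is bitwise AND (level 5)
Higher level binds tighter
'<<' has higher precedence than '&'


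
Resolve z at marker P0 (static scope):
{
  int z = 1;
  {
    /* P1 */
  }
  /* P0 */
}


z declared in the same block as P0
z = 1


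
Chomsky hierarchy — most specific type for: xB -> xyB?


LHS has context (more than one symbol) and |LHS| ≤ |RHS|
Classification: Type 1 (Context-Sensitive)


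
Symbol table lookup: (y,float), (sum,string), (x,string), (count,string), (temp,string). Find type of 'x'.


Lookup 'x' → type string


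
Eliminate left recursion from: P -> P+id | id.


Left-recursive alternatives: P+id; non-recursive: id
Introduce P': P -> idP', P' -> +idP' | ε


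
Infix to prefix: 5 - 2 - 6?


left-to-right (same/higher precedence on left): tree is (- (- 5 2) 6)
Prefix: - - 5 2 6


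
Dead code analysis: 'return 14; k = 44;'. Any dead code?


statement follows a return and is unreachable
Dead: 'k = 44'


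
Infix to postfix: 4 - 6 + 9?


Left to right (same or higher precedence on left)
Postfix: 4 6 - 9 +


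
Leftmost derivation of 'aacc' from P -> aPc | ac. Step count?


Derivation: P => aPc => aacc
Steps: 2


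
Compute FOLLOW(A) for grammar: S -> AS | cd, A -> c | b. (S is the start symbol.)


$ ∈ FOLLOW(S). For each A -> αBβ: add FIRST(β)\{ε} to FOLLOW(B); if β nullable, add FOLLOW(A).
FOLLOW(A) = {b, c}


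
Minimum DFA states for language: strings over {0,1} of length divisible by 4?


Track length mod 4: states 0..3, accept at 0
Minimal DFA: 4 states


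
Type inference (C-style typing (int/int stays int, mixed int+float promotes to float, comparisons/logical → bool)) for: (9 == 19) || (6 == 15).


Operand types: bool || bool
Rule: logical operators take bool operands and yield bool
Result type: bool


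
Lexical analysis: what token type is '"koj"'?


Pattern: double-quoted sequence
Type: STRING_LITERAL


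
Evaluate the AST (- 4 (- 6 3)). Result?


Evaluate inner: (- 6 3) = 3
Evaluate root: (- 4 3) = 1
Result: 1


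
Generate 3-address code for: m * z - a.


Break into single-operator statements:
t1 = m * z
t2 = t1 - a


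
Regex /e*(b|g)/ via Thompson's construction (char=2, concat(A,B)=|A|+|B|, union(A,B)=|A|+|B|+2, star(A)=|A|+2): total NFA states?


Syntax tree has 3 char leaf(s), 1 union(s), 1 star(s)
chars contribute 3×2 = 6; each union adds +2; each star adds +2
Total: 6 + 2 + 2 = 10 states


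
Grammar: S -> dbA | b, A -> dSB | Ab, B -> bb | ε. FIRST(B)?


Per alternative of B: FIRST(bb) = {b}; FIRST(ε) = {ε}
FIRST(B) = {b, ε}


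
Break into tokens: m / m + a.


Scan left to right, longest-match per lexeme
Tokens: ID(m), OP(/), ID(m), OP(+), ID(a)


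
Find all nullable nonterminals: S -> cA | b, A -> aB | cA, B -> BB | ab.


A nonterminal is nullable iff some alternative derives ε (directly, or every symbol in it is nullable)
Nullable: {}


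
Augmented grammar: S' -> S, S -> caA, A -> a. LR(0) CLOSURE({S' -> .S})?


Start: S' -> .S
For each item with dot before a nonterminal B, add B -> .γ for every B-production
Closure: [S' -> .S, S -> .caA]


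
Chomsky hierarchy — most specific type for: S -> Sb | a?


Left-linear: every RHS is a terminal or one nonterminal followed by a terminal
Classification: Type 3 (Regular)


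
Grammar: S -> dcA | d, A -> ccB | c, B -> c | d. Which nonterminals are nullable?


A nonterminal is nullable iff some alternative derives ε (directly, or every symbol in it is nullable)
Nullable: {}


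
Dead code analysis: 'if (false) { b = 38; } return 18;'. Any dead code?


condition is constant false, so the whole block is unreachable
Dead: 'if (false) { b = 38; }'


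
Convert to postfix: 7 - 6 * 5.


* has higher precedence, evaluate 6*5 first
Postfix: 7 6 5 * -


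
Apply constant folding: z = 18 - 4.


18 - 4 = 14 at compile time
Optimized: z = 14


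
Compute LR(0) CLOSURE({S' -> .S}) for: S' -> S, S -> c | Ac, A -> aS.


Start: S' -> .S
For each item with dot before a nonterminal B, add B -> .γ for every B-production
Closure: [S' -> .S, S -> .c, S -> .Ac, A -> .aS]


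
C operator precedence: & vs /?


'/' is multiplicative (level 10); '&' is bitwise AND (level 5)
Higher level binds tighter
'/' has higher precedence than '&'


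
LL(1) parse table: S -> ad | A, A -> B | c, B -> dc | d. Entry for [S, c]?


For [S, c]: 'c' ∈ FIRST(A)
Entry: S -> A


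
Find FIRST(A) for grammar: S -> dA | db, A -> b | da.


Per alternative of A: FIRST(b) = {b}; FIRST(da) = {d}
FIRST(A) = {b, d}


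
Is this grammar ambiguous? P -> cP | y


right-linear, alternatives start with distinct terminals 'c' vs 'y': unique leftmost derivation
Unambiguous


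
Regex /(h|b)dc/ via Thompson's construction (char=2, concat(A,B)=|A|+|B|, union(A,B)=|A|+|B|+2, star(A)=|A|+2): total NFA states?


Syntax tree has 4 char leaf(s), 1 union(s), 0 star(s)
chars contribute 4×2 = 8; each union adds +2; each star adds +2
Total: 8 + 2 + 0 = 10 states


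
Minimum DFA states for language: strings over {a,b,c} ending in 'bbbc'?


Track the longest suffix of input matching a prefix of 'bbbc': 5 classes (prefixes of length 0..4)
Minimal DFA: 5 states


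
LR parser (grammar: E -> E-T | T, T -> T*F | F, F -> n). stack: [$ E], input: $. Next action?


start symbol E on stack, input exhausted
Action: accept


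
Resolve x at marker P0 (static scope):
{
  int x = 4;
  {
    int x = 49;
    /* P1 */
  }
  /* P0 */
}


x declared in the same block as P0
x = 4


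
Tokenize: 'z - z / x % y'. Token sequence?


Scan left to right, longest-match per lexeme
Tokens: ID(z), OP(-), ID(z), OP(/), ID(x), OP(%), ID(y)


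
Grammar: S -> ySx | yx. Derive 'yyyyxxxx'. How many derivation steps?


Derivation: S => ySx => yySxx => yyySxxx => yyyyxxxx
Steps: 4


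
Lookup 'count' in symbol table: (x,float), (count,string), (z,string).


Lookup 'count' → type string


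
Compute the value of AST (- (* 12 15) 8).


Evaluate inner: (* 12 15) = 180
Evaluate root: (- 180 8) = 172
Result: 172


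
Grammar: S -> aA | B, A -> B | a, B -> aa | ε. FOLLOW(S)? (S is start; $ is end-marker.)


$ ∈ FOLLOW(S). For each A -> αBβ: add FIRST(β)\{ε} to FOLLOW(B); if β nullable, add FOLLOW(A).
FOLLOW(S) = {$}


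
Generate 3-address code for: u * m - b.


Break into single-operator statements:
t1 = u * m
t2 = t1 - b


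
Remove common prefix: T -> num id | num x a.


Common prefix: 'num'
Factored: T -> num T', T' -> id | x a


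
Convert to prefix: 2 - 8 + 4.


left-to-right (same/higher precedence on left): tree is (+ (- 2 8) 4)
Prefix: + - 2 8 4


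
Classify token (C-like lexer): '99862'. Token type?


Pattern: digits only
Type: INTEGER_LITERAL


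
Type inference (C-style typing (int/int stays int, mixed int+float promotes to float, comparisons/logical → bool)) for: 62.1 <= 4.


Operand types: float <= int
Rule: comparison yields bool
Result type: bool


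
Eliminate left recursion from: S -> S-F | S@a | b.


Left-recursive alternatives: S-F, S@a; non-recursive: b
Introduce S': S -> bS', S' -> -FS' | @aS' | ε


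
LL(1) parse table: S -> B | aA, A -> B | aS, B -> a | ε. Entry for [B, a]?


For [B, a]: 'a' ∈ FIRST(a)
Entry: B -> a


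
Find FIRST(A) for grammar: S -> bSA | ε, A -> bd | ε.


Per alternative of A: FIRST(bd) = {b}; FIRST(ε) = {ε}
FIRST(A) = {b, ε}


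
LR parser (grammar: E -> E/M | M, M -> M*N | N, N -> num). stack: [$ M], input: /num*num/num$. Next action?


lookahead ∉ {*} so M won't extend; reduce E -> M
Action: reduce (E -> M)


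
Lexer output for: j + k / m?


Scan left to right, longest-match per lexeme
Tokens: ID(j), OP(+), ID(k), OP(/), ID(m)


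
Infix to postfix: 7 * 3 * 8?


Left to right (same or higher precedence on left)
Postfix: 7 3 * 8 *


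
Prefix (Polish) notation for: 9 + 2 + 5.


left-to-right (same/higher precedence on left): tree is (+ (+ 9 2) 5)
Prefix: + + 9 2 5


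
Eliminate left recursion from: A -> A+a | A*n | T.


Left-recursive alternatives: A+a, A*n; non-recursive: T
Introduce A': A -> TA', A' -> +aA' | *nA' | ε


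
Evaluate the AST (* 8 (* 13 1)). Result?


Evaluate inner: (* 13 1) = 13
Evaluate root: (* 8 13) = 104
Result: 104


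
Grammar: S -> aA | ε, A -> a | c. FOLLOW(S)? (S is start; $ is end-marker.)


$ ∈ FOLLOW(S). For each A -> αBβ: add FIRST(β)\{ε} to FOLLOW(B); if β nullable, add FOLLOW(A).
FOLLOW(S) = {$}


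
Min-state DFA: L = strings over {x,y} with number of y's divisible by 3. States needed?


Track (count of y) mod 3: states 0..2, accept at 0
Minimal DFA: 3 states


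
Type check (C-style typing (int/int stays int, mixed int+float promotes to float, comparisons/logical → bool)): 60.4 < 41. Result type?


Operand types: float < int
Rule: comparison yields bool
Result type: bool


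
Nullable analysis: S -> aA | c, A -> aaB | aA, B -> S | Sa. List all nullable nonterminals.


A nonterminal is nullable iff some alternative derives ε (directly, or every symbol in it is nullable)
Nullable: {}


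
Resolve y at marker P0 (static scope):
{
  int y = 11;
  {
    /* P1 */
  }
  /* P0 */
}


y declared in the same block as P0
y = 11


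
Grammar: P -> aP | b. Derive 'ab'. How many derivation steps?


Derivation: P => aP => ab
Steps: 2


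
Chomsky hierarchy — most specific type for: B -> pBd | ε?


Single nonterminal LHS, but p^n d^n is not regular
Classification: Type 2 (Context-Free)


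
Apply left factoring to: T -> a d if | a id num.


Common prefix: 'a'
Factored: T -> a T', T' -> d if | id num


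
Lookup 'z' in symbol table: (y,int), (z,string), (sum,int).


Lookup 'z' → type string


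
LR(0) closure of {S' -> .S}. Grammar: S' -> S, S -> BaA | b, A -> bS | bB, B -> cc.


Start: S' -> .S
For each item with dot before a nonterminal B, add B -> .γ for every B-production
Closure: [S' -> .S, S -> .BaA, S -> .b, B -> .cc]


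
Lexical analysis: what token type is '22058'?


Pattern: digits only
Type: INTEGER_LITERAL


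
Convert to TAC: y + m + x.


Break into single-operator statements:
t1 = y + m
t2 = t1 + x


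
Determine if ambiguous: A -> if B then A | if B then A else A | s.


dangling else: 'if B then if B then s else s' parses two ways
Ambiguous


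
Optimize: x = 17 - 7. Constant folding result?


17 - 7 = 10 at compile time
Optimized: x = 10


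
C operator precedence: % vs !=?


'%' is multiplicative (level 10); '!=' is equality (level 6)
Higher level binds tighter
'%' has higher precedence than '!='


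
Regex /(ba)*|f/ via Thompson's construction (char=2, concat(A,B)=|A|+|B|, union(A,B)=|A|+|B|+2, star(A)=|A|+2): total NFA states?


Syntax tree has 3 char leaf(s), 1 union(s), 1 star(s)
chars contribute 3×2 = 6; each union adds +2; each star adds +2
Total: 6 + 2 + 2 = 10 states


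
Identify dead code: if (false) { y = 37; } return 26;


condition is constant false, so the whole block is unreachable
Dead: 'if (false) { y = 37; }'


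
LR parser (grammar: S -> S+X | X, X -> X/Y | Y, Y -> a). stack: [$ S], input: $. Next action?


start symbol S on stack, input exhausted
Action: accept


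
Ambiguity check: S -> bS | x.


right-linear, alternatives start with distinct terminals 'b' vs 'x': unique leftmost derivation
Unambiguous


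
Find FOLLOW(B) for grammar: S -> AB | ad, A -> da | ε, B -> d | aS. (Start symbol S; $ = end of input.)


$ ∈ FOLLOW(S). For each A -> αBβ: add FIRST(β)\{ε} to FOLLOW(B); if β nullable, add FOLLOW(A).
FOLLOW(B) = {$}


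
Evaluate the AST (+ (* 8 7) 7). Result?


Evaluate inner: (* 8 7) = 56
Evaluate root: (+ 56 7) = 63
Result: 63


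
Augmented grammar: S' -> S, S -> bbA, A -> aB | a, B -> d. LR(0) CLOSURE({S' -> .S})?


Start: S' -> .S
For each item with dot before a nonterminal B, add B -> .γ for every B-production
Closure: [S' -> .S, S -> .bbA]


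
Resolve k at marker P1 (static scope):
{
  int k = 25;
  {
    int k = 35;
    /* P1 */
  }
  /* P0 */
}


k declared in the same block as P1
k = 35


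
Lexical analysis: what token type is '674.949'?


Pattern: digits with a decimal point
Type: FLOAT_LITERAL


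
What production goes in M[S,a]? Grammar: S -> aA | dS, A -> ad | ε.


For [S, a]: 'a' ∈ FIRST(aA)
Entry: S -> aA


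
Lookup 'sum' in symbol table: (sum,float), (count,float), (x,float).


Lookup 'sum' → type float


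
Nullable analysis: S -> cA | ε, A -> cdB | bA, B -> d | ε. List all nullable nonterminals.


A nonterminal is nullable iff some alternative derives ε (directly, or every symbol in it is nullable)
Nullable: {B, S}


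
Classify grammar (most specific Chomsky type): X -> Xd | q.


Left-linear: every RHS is a terminal or one nonterminal followed by a terminal
Classification: Type 3 (Regular)


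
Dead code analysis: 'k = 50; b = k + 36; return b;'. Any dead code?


k is read by b's definition; b is returned
No dead code


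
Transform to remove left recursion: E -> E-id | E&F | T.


Left-recursive alternatives: E-id, E&F; non-recursive: T
Introduce E': E -> TE', E' -> -idE' | &FE' | ε


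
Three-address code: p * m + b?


Break into single-operator statements:
t1 = p * m
t2 = t1 + b


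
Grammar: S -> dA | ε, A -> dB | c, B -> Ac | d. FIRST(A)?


Per alternative of A: FIRST(dB) = {d}; FIRST(c) = {c}
FIRST(A) = {c, d}


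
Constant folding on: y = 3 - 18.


3 - 18 = -15 at compile time
Optimized: y = -15


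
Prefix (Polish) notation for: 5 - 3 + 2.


left-to-right (same/higher precedence on left): tree is (+ (- 5 3) 2)
Prefix: + - 5 3 2


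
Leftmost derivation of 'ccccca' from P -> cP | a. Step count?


Derivation: P => cP => ccP => cccP => ccccP => cccccP => ccccca
Steps: 6


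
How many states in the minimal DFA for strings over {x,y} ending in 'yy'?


Track the longest suffix of input matching a prefix of 'yy': 3 classes (prefixes of length 0..2)
Minimal DFA: 3 states


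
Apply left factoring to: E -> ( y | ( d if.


Common prefix: '('
Factored: E -> ( E', E' -> y | d if


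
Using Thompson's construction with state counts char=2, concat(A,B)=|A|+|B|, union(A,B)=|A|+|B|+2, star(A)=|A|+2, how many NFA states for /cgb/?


Syntax tree has 3 char leaf(s), 0 union(s), 0 star(s)
chars contribute 3×2 = 6; each union adds +2; each star adds +2
Total: 6 + 0 + 0 = 6 states


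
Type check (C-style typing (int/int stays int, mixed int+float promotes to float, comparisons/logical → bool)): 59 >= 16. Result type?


Operand types: int >= int
Rule: comparison yields bool
Result type: bool


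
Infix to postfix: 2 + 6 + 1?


Left to right (same or higher precedence on left)
Postfix: 2 6 + 1 +


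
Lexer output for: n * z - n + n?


Scan left to right, longest-match per lexeme
Tokens: ID(n), OP(*), ID(z), OP(-), ID(n), OP(+), ID(n)


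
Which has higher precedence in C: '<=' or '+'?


'+' is additive (level 9); '<=' is relational (level 7)
Higher level binds tighter
'+' has higher precedence than '<='


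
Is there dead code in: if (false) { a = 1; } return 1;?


condition is constant false, so the whole block is unreachable
Dead: 'if (false) { a = 1; }'


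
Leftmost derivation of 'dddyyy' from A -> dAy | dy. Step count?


Derivation: A => dAy => ddAyy => dddyyy
Steps: 3


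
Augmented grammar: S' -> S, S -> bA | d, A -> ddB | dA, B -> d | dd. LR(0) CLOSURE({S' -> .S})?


Start: S' -> .S
For each item with dot before a nonterminal B, add B -> .γ for every B-production
Closure: [S' -> .S, S -> .bA, S -> .d]


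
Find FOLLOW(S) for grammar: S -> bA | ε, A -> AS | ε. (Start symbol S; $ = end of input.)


$ ∈ FOLLOW(S). For each A -> αBβ: add FIRST(β)\{ε} to FOLLOW(B); if β nullable, add FOLLOW(A).
FOLLOW(S) = {$, b}


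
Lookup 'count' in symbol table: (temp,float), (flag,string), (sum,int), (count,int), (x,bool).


Lookup 'count' → type int
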